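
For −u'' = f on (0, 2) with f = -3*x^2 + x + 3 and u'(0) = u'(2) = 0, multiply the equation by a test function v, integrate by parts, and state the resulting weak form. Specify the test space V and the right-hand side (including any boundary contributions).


V = H^1(0, 2) (no boundary constraint on v; u is determined up to an additive constant); weak form: ∫_0^2 u'v' dx = ∫_0^2 (-3*x^2 + x + 3) v dx for all v ∈ V.

Multiply both sides by a test function v and integrate from 0 to 2:
  ∫_0^2 −u''(x) v(x) dx = ∫_0^2 f(x) v(x) dx.
Integrate the LHS by parts once:
  ∫_0^2 −u'' v dx = −[u'(x) v(x)]_0^2 + ∫_0^2 u'(x) v'(x) dx.
Thus ∫_0^2 u'(x) v'(x) dx = ∫_0^2 f(x) v(x) dx + [u'(x) v(x)]_0^2.
Choose V so that boundary terms are either known or forced to vanish.
u has homogeneous Neumann: u'(0) = u'(2) = 0. So [u' v]_0^2 = 0·v(2) − 0·v(0) = 0 for any v; take V = H^1(0, 2).
Weak formulation: find u (satisfying any essential BC) such that ∫_0^2 u'(x) v'(x) dx = ∫_0^2 f v dx for all v ∈ V (homogeneous Neumann, so boundary terms vanish).
Substituting f(x) = -3*x^2 + x + 3, the right-hand side is ∫_0^2 (-3*x^2 + x + 3) v dx.
Compatibility check (pure Neumann): taking v ≡ 1 ∈ V gives 0 = ∫_0^2 f dx + (0) − (0), i.e. ∫_0^2 f dx must equal u'(0) − u'(2) = 0. Indeed ∫_0^2 (-3*x^2 + x + 3) dx = 0, so the data are compatible. The solution is then unique only up to an additive constant (fix it e.g. by requiring ∫_0^2 u dx = 0).


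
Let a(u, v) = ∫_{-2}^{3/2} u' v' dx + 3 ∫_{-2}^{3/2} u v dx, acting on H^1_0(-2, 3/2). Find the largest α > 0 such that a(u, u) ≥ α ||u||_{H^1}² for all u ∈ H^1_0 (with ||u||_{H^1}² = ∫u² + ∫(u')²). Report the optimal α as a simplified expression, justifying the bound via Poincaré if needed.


α = 1

Coercivity of a(·,·) on H^1_0(-2, 3/2) means a(u, u) ≥ α ||u||_{H^1}² for every u ∈ H^1_0.
The interval has length L = 7/2, and Poincaré/coercivity depend only on L. Here a(u, u) = ∫(u')² + (3)·∫u².
Here c = 3 ≥ 1, so a(u,u) = ∫(u')² + c∫u² ≥ ∫(u')² + ∫u² = ||u||_{H^1}², i.e. α = 1 works. No larger α is possible: a(u,u) ≥ α||u||_{H^1}² means (1−α)∫(u')² ≥ (α−c)∫u², and for the modes u_n = sin(nπ(x−x₀)/L) (x₀ the left endpoint) one has ∫u_n²/∫(u_n')² = (L/(nπ))² → 0, so a(u_n,u_n)/||u_n||_{H^1}² → 1. Hence the optimal constant is α = 1.
Therefore α = 1.


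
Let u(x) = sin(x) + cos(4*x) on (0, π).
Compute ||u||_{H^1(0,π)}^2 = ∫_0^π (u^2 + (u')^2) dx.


||u||_{H^1(0,π)}^2 = -68/15 + 19*π/2

u'(x) = -4*sin(4*x) + cos(x).
Expand u² and (u')² and integrate term by term on (0, π), using: for integers n ≥ 1, ∫_0^π sin²(nx) dx = ∫_0^π cos²(nx) dx = π/2; for n ≠ n', ∫_0^π sin(nx)sin(n'x) dx = ∫_0^π cos(nx)cos(n'x) dx = 0; and by product-to-sum, ∫_0^π sin(nx)cos(n'x) dx = ½∫_0^π [sin((n+n')x) + sin((n−n')x)] dx, which is 0 when n+n' is even and 2n/(n²−n'²) when n+n' is odd (it need not vanish on (0, π)).
  u² squared terms: (1)²·∫cos(4x)² dx = 1·π/2 = π/2;  (1)²·∫sin(x)² dx = 1·π/2 = π/2.
  u² cross terms: 2·(1)·(1)·∫cos(4x)·sin(x) dx = 2·(-2/15) = -4/15.
  So ∫_0^π u² dx = π/2 + π/2 − 4/15 = -4/15 + π.
  (u')² squared terms: (-4)²·∫sin(4x)² dx = 16·π/2 = 8*π;  (1)²·∫cos(x)² dx = 1·π/2 = π/2.
  (u')² cross terms: 2·(-4)·(1)·∫sin(4x)·cos(x) dx = -8·(8/15) = -64/15.
  So ∫_0^π (u')² dx = 8*π + π/2 − 64/15 = -64/15 + 17*π/2.
||u||_{H^1}^2 = (-4/15 + π) + (-64/15 + 17*π/2) = -68/15 + 19*π/2.


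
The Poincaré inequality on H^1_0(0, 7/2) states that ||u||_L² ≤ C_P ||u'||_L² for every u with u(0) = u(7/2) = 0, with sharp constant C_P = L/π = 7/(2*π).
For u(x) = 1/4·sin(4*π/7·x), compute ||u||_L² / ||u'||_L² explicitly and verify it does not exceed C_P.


||u||_L² / ||u'||_L² = 7/(4*π) < C_P = 7/(2*π).

u(x) = 1/4·sin(4*π/7·x), so u'(x) = π*cos(4*π*x/7)/7.
Writing u(x) = A·sin(kπx/L) with A = 1/4 and k = 2, use ∫_0^L sin²(kπx/L) dx = L/2 and ∫_0^L cos²(kπx/L) dx = L/2.
u² = 1/16·sin²(4*π/7·x) and (u')² = π^2/49·cos²(4*π/7·x), and each of sin², cos² integrates to L/2 = 7/4 over (0, 7/2).
∫_0^7/2 u² dx = 7/64, so ||u||_L² = sqrt(7)/8.
∫_0^7/2 (u')² dx = π^2/28, so ||u'||_L² = sqrt(7)*π/14.
Ratio ||u||_L² / ||u'||_L² = 7/(4*π).
Sharp Poincaré constant on H^1_0(0, 7/2) is C_P = L/π = 7/(2*π), achieved by sin(2*π/7·x).
This is the k = 2 harmonic; the ratio L/(kπ) is strictly less than C_P = L/π, consistent with the sharp inequality ||u||_L² ≤ C_P ||u'||_L².


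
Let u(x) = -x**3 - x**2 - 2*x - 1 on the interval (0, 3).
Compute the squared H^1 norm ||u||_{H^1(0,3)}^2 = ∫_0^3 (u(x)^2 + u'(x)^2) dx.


||u||_{H^1}^2 = 130713/70

The H^1 norm (squared) on an interval (0, L) is
  ||u||_{H^1}^2 = ∫_0^L u(x)^2 dx + ∫_0^L u'(x)^2 dx.
Compute u'(x) = -3*x**2 - 2*x - 2.
Then u(x)^2 = x**6 + 2*x**5 + 5*x**4 + 6*x**3 + 6*x**2 + 4*x + 1 and u'(x)^2 = 9*x**4 + 12*x**3 + 16*x**2 + 8*x + 4.
Integrate each monomial from 0 to 3 using ∫_0^3 c·x^n dx = c·3^(n+1)/(n+1):
  ∫_0^3 u(x)^2 dx = ∫_0^3 (x^6 + 2*x^5 + 5*x^4 + 6*x^3 + 6*x^2 + 4*x + 1) dx. Term by term:
    ∫_0^3 x^6 dx = 2187/7;  ∫_0^3 2*x^5 dx = 243;  ∫_0^3 5*x^4 dx = 243;
    ∫_0^3 6*x^3 dx = 243/2;  ∫_0^3 6*x^2 dx = 54;  ∫_0^3 4*x dx = 18;
    ∫_0^3 1 dx = 3.
  Sum: 2187/7 + 243 + 243 + 243/2 + 54 + 18 + 3 = 13929/14.
  ∫_0^3 u'(x)^2 dx = ∫_0^3 (9*x^4 + 12*x^3 + 16*x^2 + 8*x + 4) dx. Term by term:
    ∫_0^3 9*x^4 dx = 2187/5;  ∫_0^3 12*x^3 dx = 243;  ∫_0^3 16*x^2 dx = 144;
    ∫_0^3 8*x dx = 36;  ∫_0^3 4 dx = 12.
  Sum: 2187/5 + 243 + 144 + 36 + 12 = 4362/5.
Adding: ||u||_{H^1}^2 = 13929/14 + 4362/5 = 130713/70.


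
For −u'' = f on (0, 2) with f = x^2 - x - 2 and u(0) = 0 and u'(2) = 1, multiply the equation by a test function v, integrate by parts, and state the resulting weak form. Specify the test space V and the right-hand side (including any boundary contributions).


V = {v ∈ H^1(0, 2) : v(0) = 0} (test functions vanish at x = 0 where u is specified); weak form: ∫_0^2 u'v' dx = ∫_0^2 (x^2 - x - 2) v dx + v(2) for all v ∈ V.

Multiply both sides by a test function v and integrate from 0 to 2:
  ∫_0^2 −u''(x) v(x) dx = ∫_0^2 f(x) v(x) dx.
Integrate the LHS by parts once:
  ∫_0^2 −u'' v dx = −[u'(x) v(x)]_0^2 + ∫_0^2 u'(x) v'(x) dx.
Thus ∫_0^2 u'(x) v'(x) dx = ∫_0^2 f(x) v(x) dx + [u'(x) v(x)]_0^2.
Choose V so that boundary terms are either known or forced to vanish.
Mixed BC: u(0) = 0 (Dirichlet) and u'(2) = 1 (Neumann). Define V = {v ∈ H^1(0, 2) : v(0) = 0}. Then [u' v]_0^2 = u'(2)·v(2) − u'(0)·0 = v(2).
Weak formulation: find u (satisfying any essential BC) such that ∫_0^2 u'(x) v'(x) dx = ∫_0^2 f v dx + v(2) for all v ∈ V (Dirichlet at 0 absorbed into V; Neumann datum at x = 2 contributes the boundary term).
Substituting f(x) = x^2 - x - 2, the right-hand side is ∫_0^2 (x^2 - x - 2) v dx + v(2).


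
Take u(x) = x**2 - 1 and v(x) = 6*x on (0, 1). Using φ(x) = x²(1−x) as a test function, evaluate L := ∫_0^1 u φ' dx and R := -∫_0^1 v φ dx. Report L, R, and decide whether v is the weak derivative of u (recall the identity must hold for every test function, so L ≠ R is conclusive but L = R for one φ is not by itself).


LHS = -1/10, RHS = -3/10. No, v is not the weak derivative of u.

u(x) = x**2 - 1, classical derivative u'(x) = 2*x.
φ(x) = x²(1−x), so φ'(x) = x*(2 - 3*x).
Note φ(0) = φ(1) = 0, so the boundary term u·φ vanishes.
LHS = ∫_0^1 u(x) φ'(x) dx = ∫_0^1 (-3*x^4 + 2*x^3 + 3*x^2 - 2*x) dx. Term by term:
  ∫_0^1 -3*x^4 dx = -3/5;  ∫_0^1 2*x^3 dx = 1/2;  ∫_0^1 3*x^2 dx = 1;
  ∫_0^1 -2*x dx = -1.
Sum: -3/5 + 1/2 + 1 − 1 = -1/10.
So LHS = -1/10.
∫_0^1 v(x) φ(x) dx = ∫_0^1 (-6*x^4 + 6*x^3) dx. Term by term:
  ∫_0^1 -6*x^4 dx = -6/5;  ∫_0^1 6*x^3 dx = 3/2.
Sum: -6/5 + 3/2 = 3/10.
So RHS = -∫_0^1 v(x) φ(x) dx = -3/10.
LHS − RHS = 1/5 ≠ 0, so the identity fails.
(For a valid weak derivative the identity must hold for EVERY test function, in particular this one. The failure shows v is NOT the weak derivative of u.)
Correct weak derivative would be u'(x) = 2*x.


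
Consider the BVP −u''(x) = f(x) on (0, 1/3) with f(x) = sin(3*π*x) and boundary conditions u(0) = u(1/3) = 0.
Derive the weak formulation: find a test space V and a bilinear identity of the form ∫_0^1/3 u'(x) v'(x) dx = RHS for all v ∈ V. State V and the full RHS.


V = H^1_0(0, 1/3) (so v(0) = v(1/3) = 0); weak form: ∫_0^1/3 u'v' dx = ∫_0^1/3 (sin(3*π*x)) v dx for all v ∈ V.

Multiply both sides by a test function v and integrate from 0 to 1/3:
  ∫_0^1/3 −u''(x) v(x) dx = ∫_0^1/3 f(x) v(x) dx.
Integrate the LHS by parts once:
  ∫_0^1/3 −u'' v dx = −[u'(x) v(x)]_0^1/3 + ∫_0^1/3 u'(x) v'(x) dx.
Thus ∫_0^1/3 u'(x) v'(x) dx = ∫_0^1/3 f(x) v(x) dx + [u'(x) v(x)]_0^1/3.
Choose V so that boundary terms are either known or forced to vanish.
u is Dirichlet: u(0) = u(1/3) = 0. Let V = H^1_0(0, 1/3); then v(0) = v(1/3) = 0, and [u' v]_0^1/3 = 0.
Weak formulation: find u (satisfying any essential BC) such that ∫_0^1/3 u'(x) v'(x) dx = ∫_0^1/3 f v dx for all v ∈ V.
Substituting f(x) = sin(3*π*x), the right-hand side is ∫_0^1/3 (sin(3*π*x)) v dx.


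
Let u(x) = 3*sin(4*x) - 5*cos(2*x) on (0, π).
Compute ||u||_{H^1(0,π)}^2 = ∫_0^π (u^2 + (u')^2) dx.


||u||_{H^1(0,π)}^2 = 139*π

u'(x) = 10*sin(2*x) + 12*cos(4*x).
Expand u² and (u')² and integrate term by term on (0, π), using: for integers n ≥ 1, ∫_0^π sin²(nx) dx = ∫_0^π cos²(nx) dx = π/2; for n ≠ n', ∫_0^π sin(nx)sin(n'x) dx = ∫_0^π cos(nx)cos(n'x) dx = 0; and by product-to-sum, ∫_0^π sin(nx)cos(n'x) dx = ½∫_0^π [sin((n+n')x) + sin((n−n')x)] dx, which is 0 when n+n' is even and 2n/(n²−n'²) when n+n' is odd (it need not vanish on (0, π)).
  u² squared terms: (-5)²·∫cos(2x)² dx = 25·π/2 = 25*π/2;  (3)²·∫sin(4x)² dx = 9·π/2 = 9*π/2.
  u² cross terms: 2·(-5)·(3)·∫cos(2x)·sin(4x) dx = -30·(0) = 0.
  So ∫_0^π u² dx = 25*π/2 + 9*π/2 + 0 = 17*π.
  (u')² squared terms: (10)²·∫sin(2x)² dx = 100·π/2 = 50*π;  (12)²·∫cos(4x)² dx = 144·π/2 = 72*π.
  (u')² cross terms: 2·(10)·(12)·∫sin(2x)·cos(4x) dx = 240·(0) = 0.
  So ∫_0^π (u')² dx = 50*π + 72*π + 0 = 122*π.
||u||_{H^1}^2 = (17*π) + (122*π) = 139*π.


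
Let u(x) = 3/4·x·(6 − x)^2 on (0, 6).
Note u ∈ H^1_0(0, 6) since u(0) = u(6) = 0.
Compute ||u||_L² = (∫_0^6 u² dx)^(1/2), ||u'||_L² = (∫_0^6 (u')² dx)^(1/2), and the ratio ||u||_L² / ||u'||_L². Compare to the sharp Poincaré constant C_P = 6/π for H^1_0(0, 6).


||u||_L² / ||u'||_L² = 3*sqrt(14)/7 < C_P = 6/π.

u(x) = 3/4·x·(6 − x)^2, so u'(x) = 9*(x - 6)*(x - 2)/4.
u(x) = 3/4·x·(6 − x)^2 vanishes at x = 0 and x = 6, so u ∈ H^1_0(0, 6). Differentiate via the product rule and integrate the resulting polynomials term by term.
  ∫_0^6 u² dx = ∫_0^6 (9*x^6/16 - 27*x^5/2 + 243*x^4/2 - 486*x^3 + 729*x^2) dx. Term by term:
    ∫_0^6 9*x^6/16 dx = 157464/7;  ∫_0^6 -27*x^5/2 dx = -104976;  ∫_0^6 243*x^4/2 dx = 944784/5;
    ∫_0^6 -486*x^3 dx = -157464;  ∫_0^6 729*x^2 dx = 52488.
  Sum: 157464/7 − 104976 + 944784/5 − 157464 + 52488 = 52488/35.
  ∫_0^6 (u')² dx = ∫_0^6 (81*x^4/16 - 81*x^3 + 891*x^2/2 - 972*x + 729) dx. Term by term:
    ∫_0^6 81*x^4/16 dx = 39366/5;  ∫_0^6 -81*x^3 dx = -26244;  ∫_0^6 891*x^2/2 dx = 32076;
    ∫_0^6 -972*x dx = -17496;  ∫_0^6 729 dx = 4374.
  Sum: 39366/5 − 26244 + 32076 − 17496 + 4374 = 2916/5.
∫_0^6 u² dx = 52488/35, so ||u||_L² = 162*sqrt(70)/35.
∫_0^6 (u')² dx = 2916/5, so ||u'||_L² = 54*sqrt(5)/5.
Ratio ||u||_L² / ||u'||_L² = 3*sqrt(14)/7.
Sharp Poincaré constant on H^1_0(0, 6) is C_P = L/π = 6/π, achieved by sin(π/6·x).
A polynomial bump cannot attain the sharp Poincaré constant (only the first sine eigenfunction does), so the ratio is strictly less than C_P, consistent with ||u||_L² ≤ C_P ||u'||_L².


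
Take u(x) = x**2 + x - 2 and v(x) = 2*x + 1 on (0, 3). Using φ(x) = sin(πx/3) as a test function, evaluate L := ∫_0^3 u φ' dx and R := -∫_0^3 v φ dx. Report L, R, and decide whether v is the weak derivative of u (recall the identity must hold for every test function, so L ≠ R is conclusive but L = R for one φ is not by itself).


LHS = -24/π, RHS = -24/π. Yes, v = u' weakly.

u(x) = x**2 + x - 2, classical derivative u'(x) = 2*x + 1.
φ(x) = sin(πx/3), so φ'(x) = π*cos(π*x/3)/3.
Note φ(0) = φ(3) = 0, so the boundary term u·φ vanishes.
LHS = ∫_0^3 u(x) φ'(x) dx = ∫_0^3 (π*x^2*cos(π*x/3)/3 + π*x*cos(π*x/3)/3 - 2*π*cos(π*x/3)/3) dx. Term by term:
  ∫_0^3 -2*π*cos(π*x/3)/3 dx = 0;  ∫_0^3 π*x*cos(π*x/3)/3 dx = -6/π;  ∫_0^3 π*x^2*cos(π*x/3)/3 dx = -18/π.
Sum: 0 − 6/π − 18/π = -24/π.
So LHS = -24/π.
∫_0^3 v(x) φ(x) dx = ∫_0^3 (2*x*sin(π*x/3) + sin(π*x/3)) dx. Term by term:
  ∫_0^3 2*x*sin(π*x/3) dx = 18/π;  ∫_0^3 sin(π*x/3) dx = 6/π.
Sum: 18/π + 6/π = 24/π.
So RHS = -∫_0^3 v(x) φ(x) dx = -24/π.
LHS = RHS, so the identity holds for this test φ.
Moreover u is smooth here and v(x) = u'(x) = 2*x + 1 pointwise, so the identity holds for every test function. Hence v is the weak derivative of u.


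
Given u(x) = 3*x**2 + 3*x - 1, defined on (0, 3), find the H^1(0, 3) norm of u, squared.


||u||_{H^1}^2 = 13179/10

The H^1 norm (squared) on an interval (0, L) is
  ||u||_{H^1}^2 = ∫_0^L u(x)^2 dx + ∫_0^L u'(x)^2 dx.
Compute u'(x) = 6*x + 3.
Then u(x)^2 = 9*x**4 + 18*x**3 + 3*x**2 - 6*x + 1 and u'(x)^2 = 36*x**2 + 36*x + 9.
Integrate each monomial from 0 to 3 using ∫_0^3 c·x^n dx = c·3^(n+1)/(n+1):
  ∫_0^3 u(x)^2 dx = ∫_0^3 (9*x^4 + 18*x^3 + 3*x^2 - 6*x + 1) dx. Term by term:
    ∫_0^3 9*x^4 dx = 2187/5;  ∫_0^3 18*x^3 dx = 729/2;  ∫_0^3 3*x^2 dx = 27;
    ∫_0^3 -6*x dx = -27;  ∫_0^3 1 dx = 3.
  Sum: 2187/5 + 729/2 + 27 − 27 + 3 = 8049/10.
  ∫_0^3 u'(x)^2 dx = ∫_0^3 (36*x^2 + 36*x + 9) dx. Term by term:
    ∫_0^3 36*x^2 dx = 324;  ∫_0^3 36*x dx = 162;  ∫_0^3 9 dx = 27.
  Sum: 324 + 162 + 27 = 513.
Adding: ||u||_{H^1}^2 = 8049/10 + 513 = 13179/10.


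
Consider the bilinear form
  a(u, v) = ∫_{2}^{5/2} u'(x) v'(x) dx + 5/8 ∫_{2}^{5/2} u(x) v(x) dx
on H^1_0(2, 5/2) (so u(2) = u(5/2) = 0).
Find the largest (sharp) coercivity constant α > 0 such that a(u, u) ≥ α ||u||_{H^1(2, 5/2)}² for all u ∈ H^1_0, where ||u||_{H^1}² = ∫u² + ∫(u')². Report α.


α = (5 + 32*π^2)/(8*(1 + 4*π^2))

Coercivity of a(·,·) on H^1_0(2, 5/2) means a(u, u) ≥ α ||u||_{H^1}² for every u ∈ H^1_0.
The interval has length L = 1/2, and Poincaré/coercivity depend only on L. Here a(u, u) = ∫(u')² + (5/8)·∫u².
Here 0 < c = 5/8 < 1. The condition a(u,u) ≥ α||u||_{H^1}² reads (1−α)∫(u')² ≥ (α−c)∫u². Any admissible α is ≤ 1 (rapidly oscillating u have ∫u²/∫(u')² → 0), and α = 1 would force 0 ≥ (1−c)∫u², impossible since c < 1; so 1−α > 0. By the sharp Poincaré inequality on H^1_0 of an interval of length L, ∫(u')² ≥ (π/L)²∫u² with equality for the first sine mode sin(π(x−x₀)/L) (x₀ the left endpoint), so the inequality holds for all u iff (1−α)(π/L)² ≥ α − c, i.e. α ≤ ((π/L)² + c)/((π/L)² + 1) = (1 + c(L/π)²)/(1 + (L/π)²). With (π/L)² = 4*π^2 and c = 5/8, the largest admissible constant is α = ((π/L)² + c)/((π/L)² + 1).
Simplifying, α = (5 + 32*π^2)/(8*(1 + 4*π^2)).


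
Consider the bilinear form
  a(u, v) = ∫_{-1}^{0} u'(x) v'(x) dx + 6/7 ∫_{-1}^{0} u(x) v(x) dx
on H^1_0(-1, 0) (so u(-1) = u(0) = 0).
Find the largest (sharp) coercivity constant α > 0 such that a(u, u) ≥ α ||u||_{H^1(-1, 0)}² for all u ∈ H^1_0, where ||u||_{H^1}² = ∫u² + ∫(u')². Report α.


α = (6/7 + π^2)/(1 + π^2)

Coercivity of a(·,·) on H^1_0(-1, 0) means a(u, u) ≥ α ||u||_{H^1}² for every u ∈ H^1_0.
The interval has length L = 1, and Poincaré/coercivity depend only on L. Here a(u, u) = ∫(u')² + (6/7)·∫u².
Here 0 < c = 6/7 < 1. The condition a(u,u) ≥ α||u||_{H^1}² reads (1−α)∫(u')² ≥ (α−c)∫u². Any admissible α is ≤ 1 (rapidly oscillating u have ∫u²/∫(u')² → 0), and α = 1 would force 0 ≥ (1−c)∫u², impossible since c < 1; so 1−α > 0. By the sharp Poincaré inequality on H^1_0 of an interval of length L, ∫(u')² ≥ (π/L)²∫u² with equality for the first sine mode sin(π(x−x₀)/L) (x₀ the left endpoint), so the inequality holds for all u iff (1−α)(π/L)² ≥ α − c, i.e. α ≤ ((π/L)² + c)/((π/L)² + 1) = (1 + c(L/π)²)/(1 + (L/π)²). With (π/L)² = π^2 and c = 6/7, the largest admissible constant is α = ((π/L)² + c)/((π/L)² + 1).
Simplifying, α = (6/7 + π^2)/(1 + π^2).


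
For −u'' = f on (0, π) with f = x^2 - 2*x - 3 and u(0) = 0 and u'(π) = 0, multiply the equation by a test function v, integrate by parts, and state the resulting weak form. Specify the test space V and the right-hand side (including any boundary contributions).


V = {v ∈ H^1(0, π) : v(0) = 0} (test functions vanish at x = 0 where u is specified); weak form: ∫_0^π u'v' dx = ∫_0^π (x^2 - 2*x - 3) v dx for all v ∈ V.

Multiply both sides by a test function v and integrate from 0 to π:
  ∫_0^π −u''(x) v(x) dx = ∫_0^π f(x) v(x) dx.
Integrate the LHS by parts once:
  ∫_0^π −u'' v dx = −[u'(x) v(x)]_0^π + ∫_0^π u'(x) v'(x) dx.
Thus ∫_0^π u'(x) v'(x) dx = ∫_0^π f(x) v(x) dx + [u'(x) v(x)]_0^π.
Choose V so that boundary terms are either known or forced to vanish.
Mixed BC: u(0) = 0 (Dirichlet) and u'(π) = 0 (Neumann). Define V = {v ∈ H^1(0, π) : v(0) = 0}. Then [u' v]_0^π = u'(π)·v(π) − u'(0)·0 = 0.
Weak formulation: find u (satisfying any essential BC) such that ∫_0^π u'(x) v'(x) dx = ∫_0^π f v dx for all v ∈ V (Dirichlet at 0 absorbed into V; the Neumann datum at x = π is zero, so no boundary term remains).
Substituting f(x) = x^2 - 2*x - 3, the right-hand side is ∫_0^π (x^2 - 2*x - 3) v dx.


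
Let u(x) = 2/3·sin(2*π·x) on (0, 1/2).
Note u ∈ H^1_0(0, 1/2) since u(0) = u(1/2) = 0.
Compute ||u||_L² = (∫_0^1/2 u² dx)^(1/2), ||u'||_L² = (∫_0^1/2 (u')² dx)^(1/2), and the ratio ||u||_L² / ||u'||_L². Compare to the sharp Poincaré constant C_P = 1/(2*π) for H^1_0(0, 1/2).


||u||_L² / ||u'||_L² = 1/(2*π) = C_P.

u(x) = 2/3·sin(2*π·x), so u'(x) = 4*π*cos(2*π*x)/3.
Writing u(x) = A·sin(kπx/L) with A = 2/3 and k = 1, use ∫_0^L sin²(kπx/L) dx = L/2 and ∫_0^L cos²(kπx/L) dx = L/2.
u² = 4/9·sin²(2*π·x) and (u')² = 16*π^2/9·cos²(2*π·x), and each of sin², cos² integrates to L/2 = 1/4 over (0, 1/2).
∫_0^1/2 u² dx = 1/9, so ||u||_L² = 1/3.
∫_0^1/2 (u')² dx = 4*π^2/9, so ||u'||_L² = 2*π/3.
Ratio ||u||_L² / ||u'||_L² = 1/(2*π).
Sharp Poincaré constant on H^1_0(0, 1/2) is C_P = L/π = 1/(2*π), achieved by sin(2*π·x).
This is the k = 1 eigenfunction (up to amplitude), so the ratio equals the sharp Poincaré constant exactly.


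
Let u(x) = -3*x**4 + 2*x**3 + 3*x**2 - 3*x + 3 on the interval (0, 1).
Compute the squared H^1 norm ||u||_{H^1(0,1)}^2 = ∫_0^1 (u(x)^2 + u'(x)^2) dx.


||u||_{H^1}^2 = 272/35

The H^1 norm (squared) on an interval (0, L) is
  ||u||_{H^1}^2 = ∫_0^L u(x)^2 dx + ∫_0^L u'(x)^2 dx.
Compute u'(x) = -12*x**3 + 6*x**2 + 6*x - 3.
Then u(x)^2 = 9*x**8 - 12*x**7 - 14*x**6 + 30*x**5 - 21*x**4 - 6*x**3 + 27*x**2 - 18*x + 9 and u'(x)^2 = 144*x**6 - 144*x**5 - 108*x**4 + 144*x**3 - 36*x + 9.
Integrate each monomial from 0 to 1 using ∫_0^1 c·x^n dx = c·1^(n+1)/(n+1):
  ∫_0^1 u(x)^2 dx = ∫_0^1 (9*x^8 - 12*x^7 - 14*x^6 + 30*x^5 - 21*x^4 - 6*x^3 + 27*x^2 - 18*x + 9) dx. Term by term:
    ∫_0^1 9*x^8 dx = 1;  ∫_0^1 -12*x^7 dx = -3/2;  ∫_0^1 -14*x^6 dx = -2;
    ∫_0^1 30*x^5 dx = 5;  ∫_0^1 -21*x^4 dx = -21/5;  ∫_0^1 -6*x^3 dx = -3/2;
    ∫_0^1 27*x^2 dx = 9;  ∫_0^1 -18*x dx = -9;  ∫_0^1 9 dx = 9.
  Sum: 1 − 3/2 − 2 + 5 − 21/5 − 3/2 + 9 − 9 + 9 = 29/5.
  ∫_0^1 u'(x)^2 dx = ∫_0^1 (144*x^6 - 144*x^5 - 108*x^4 + 144*x^3 - 36*x + 9) dx. Term by term:
    ∫_0^1 144*x^6 dx = 144/7;  ∫_0^1 -144*x^5 dx = -24;  ∫_0^1 -108*x^4 dx = -108/5;
    ∫_0^1 144*x^3 dx = 36;  ∫_0^1 -36*x dx = -18;  ∫_0^1 9 dx = 9.
  Sum: 144/7 − 24 − 108/5 + 36 − 18 + 9 = 69/35.
Adding: ||u||_{H^1}^2 = 29/5 + 69/35 = 272/35.


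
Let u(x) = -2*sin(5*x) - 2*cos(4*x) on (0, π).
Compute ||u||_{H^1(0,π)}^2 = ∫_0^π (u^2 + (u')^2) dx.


||u||_{H^1(0,π)}^2 = 1360/9 + 86*π

u'(x) = 8*sin(4*x) - 10*cos(5*x).
Expand u² and (u')² and integrate term by term on (0, π), using: for integers n ≥ 1, ∫_0^π sin²(nx) dx = ∫_0^π cos²(nx) dx = π/2; for n ≠ n', ∫_0^π sin(nx)sin(n'x) dx = ∫_0^π cos(nx)cos(n'x) dx = 0; and by product-to-sum, ∫_0^π sin(nx)cos(n'x) dx = ½∫_0^π [sin((n+n')x) + sin((n−n')x)] dx, which is 0 when n+n' is even and 2n/(n²−n'²) when n+n' is odd (it need not vanish on (0, π)).
  u² squared terms: (-2)²·∫cos(4x)² dx = 4·π/2 = 2*π;  (-2)²·∫sin(5x)² dx = 4·π/2 = 2*π.
  u² cross terms: 2·(-2)·(-2)·∫cos(4x)·sin(5x) dx = 8·(10/9) = 80/9.
  So ∫_0^π u² dx = 2*π + 2*π + 80/9 = 80/9 + 4*π.
  (u')² squared terms: (-10)²·∫cos(5x)² dx = 100·π/2 = 50*π;  (8)²·∫sin(4x)² dx = 64·π/2 = 32*π.
  (u')² cross terms: 2·(-10)·(8)·∫cos(5x)·sin(4x) dx = -160·(-8/9) = 1280/9.
  So ∫_0^π (u')² dx = 50*π + 32*π + 1280/9 = 1280/9 + 82*π.
||u||_{H^1}^2 = (80/9 + 4*π) + (1280/9 + 82*π) = 1360/9 + 86*π.


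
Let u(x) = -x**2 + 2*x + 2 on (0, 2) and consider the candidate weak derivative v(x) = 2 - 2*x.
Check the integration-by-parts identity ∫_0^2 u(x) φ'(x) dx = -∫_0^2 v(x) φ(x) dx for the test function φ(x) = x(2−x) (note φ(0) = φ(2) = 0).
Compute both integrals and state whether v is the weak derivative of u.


LHS = 0, RHS = 0. Yes, v = u' weakly.

u(x) = -x**2 + 2*x + 2, classical derivative u'(x) = 2 - 2*x.
φ(x) = x(2−x), so φ'(x) = 2 - 2*x.
Note φ(0) = φ(2) = 0, so the boundary term u·φ vanishes.
LHS = ∫_0^2 u(x) φ'(x) dx = ∫_0^2 (2*x^3 - 6*x^2 + 4) dx. Term by term:
  ∫_0^2 2*x^3 dx = 8;  ∫_0^2 -6*x^2 dx = -16;  ∫_0^2 4 dx = 8.
Sum: 8 − 16 + 8 = 0.
So LHS = 0.
∫_0^2 v(x) φ(x) dx = ∫_0^2 (2*x^3 - 6*x^2 + 4*x) dx. Term by term:
  ∫_0^2 2*x^3 dx = 8;  ∫_0^2 -6*x^2 dx = -16;  ∫_0^2 4*x dx = 8.
Sum: 8 − 16 + 8 = 0.
So RHS = -∫_0^2 v(x) φ(x) dx = 0.
LHS = RHS, so the identity holds for this test φ.
Moreover u is smooth here and v(x) = u'(x) = 2 - 2*x pointwise, so the identity holds for every test function. Hence v is the weak derivative of u.


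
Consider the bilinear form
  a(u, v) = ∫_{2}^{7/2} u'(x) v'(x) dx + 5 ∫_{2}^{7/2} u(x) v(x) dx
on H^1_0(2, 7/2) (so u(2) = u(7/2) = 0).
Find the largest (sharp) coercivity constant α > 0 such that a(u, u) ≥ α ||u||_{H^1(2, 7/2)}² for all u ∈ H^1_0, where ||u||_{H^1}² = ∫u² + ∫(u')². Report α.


α = 1

Coercivity of a(·,·) on H^1_0(2, 7/2) means a(u, u) ≥ α ||u||_{H^1}² for every u ∈ H^1_0.
The interval has length L = 3/2, and Poincaré/coercivity depend only on L. Here a(u, u) = ∫(u')² + (5)·∫u².
Here c = 5 ≥ 1, so a(u,u) = ∫(u')² + c∫u² ≥ ∫(u')² + ∫u² = ||u||_{H^1}², i.e. α = 1 works. No larger α is possible: a(u,u) ≥ α||u||_{H^1}² means (1−α)∫(u')² ≥ (α−c)∫u², and for the modes u_n = sin(nπ(x−x₀)/L) (x₀ the left endpoint) one has ∫u_n²/∫(u_n')² = (L/(nπ))² → 0, so a(u_n,u_n)/||u_n||_{H^1}² → 1. Hence the optimal constant is α = 1.
Therefore α = 1.


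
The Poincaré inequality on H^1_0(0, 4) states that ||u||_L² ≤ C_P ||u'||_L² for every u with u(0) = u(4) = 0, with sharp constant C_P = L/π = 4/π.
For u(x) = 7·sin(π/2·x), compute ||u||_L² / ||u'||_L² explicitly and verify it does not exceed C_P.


||u||_L² / ||u'||_L² = 2/π < C_P = 4/π.

u(x) = 7·sin(π/2·x), so u'(x) = 7*π*cos(π*x/2)/2.
Writing u(x) = A·sin(kπx/L) with A = 7 and k = 2, use ∫_0^L sin²(kπx/L) dx = L/2 and ∫_0^L cos²(kπx/L) dx = L/2.
u² = 49·sin²(π/2·x) and (u')² = 49*π^2/4·cos²(π/2·x), and each of sin², cos² integrates to L/2 = 2 over (0, 4).
∫_0^4 u² dx = 98, so ||u||_L² = 7*sqrt(2).
∫_0^4 (u')² dx = 49*π^2/2, so ||u'||_L² = 7*sqrt(2)*π/2.
Ratio ||u||_L² / ||u'||_L² = 2/π.
Sharp Poincaré constant on H^1_0(0, 4) is C_P = L/π = 4/π, achieved by sin(π/4·x).
This is the k = 2 harmonic; the ratio L/(kπ) is strictly less than C_P = L/π, consistent with the sharp inequality ||u||_L² ≤ C_P ||u'||_L².


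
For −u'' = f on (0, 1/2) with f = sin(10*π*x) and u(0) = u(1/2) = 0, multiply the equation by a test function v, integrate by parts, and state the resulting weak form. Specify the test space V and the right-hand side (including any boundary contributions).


V = H^1_0(0, 1/2) (so v(0) = v(1/2) = 0); weak form: ∫_0^1/2 u'v' dx = ∫_0^1/2 (sin(10*π*x)) v dx for all v ∈ V.

Multiply both sides by a test function v and integrate from 0 to 1/2:
  ∫_0^1/2 −u''(x) v(x) dx = ∫_0^1/2 f(x) v(x) dx.
Integrate the LHS by parts once:
  ∫_0^1/2 −u'' v dx = −[u'(x) v(x)]_0^1/2 + ∫_0^1/2 u'(x) v'(x) dx.
Thus ∫_0^1/2 u'(x) v'(x) dx = ∫_0^1/2 f(x) v(x) dx + [u'(x) v(x)]_0^1/2.
Choose V so that boundary terms are either known or forced to vanish.
u is Dirichlet: u(0) = u(1/2) = 0. Let V = H^1_0(0, 1/2); then v(0) = v(1/2) = 0, and [u' v]_0^1/2 = 0.
Weak formulation: find u (satisfying any essential BC) such that ∫_0^1/2 u'(x) v'(x) dx = ∫_0^1/2 f v dx for all v ∈ V.
Substituting f(x) = sin(10*π*x), the right-hand side is ∫_0^1/2 (sin(10*π*x)) v dx.


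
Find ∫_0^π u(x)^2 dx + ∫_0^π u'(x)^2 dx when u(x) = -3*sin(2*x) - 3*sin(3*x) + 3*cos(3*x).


||u||_{H^1(0,π)}^2 = 144 + 225*π/2

u'(x) = -9*sin(3*x) - 6*cos(2*x) - 9*cos(3*x).
Expand u² and (u')² and integrate term by term on (0, π), using: for integers n ≥ 1, ∫_0^π sin²(nx) dx = ∫_0^π cos²(nx) dx = π/2; for n ≠ n', ∫_0^π sin(nx)sin(n'x) dx = ∫_0^π cos(nx)cos(n'x) dx = 0; and by product-to-sum, ∫_0^π sin(nx)cos(n'x) dx = ½∫_0^π [sin((n+n')x) + sin((n−n')x)] dx, which is 0 when n+n' is even and 2n/(n²−n'²) when n+n' is odd (it need not vanish on (0, π)).
  u² squared terms: (-3)²·∫sin(2x)² dx = 9·π/2 = 9*π/2;  (-3)²·∫sin(3x)² dx = 9·π/2 = 9*π/2;  (3)²·∫cos(3x)² dx = 9·π/2 = 9*π/2.
  u² cross terms: 2·(-3)·(-3)·∫sin(2x)·sin(3x) dx = 18·(0) = 0;  2·(-3)·(3)·∫sin(2x)·cos(3x) dx = -18·(-4/5) = 72/5;  2·(-3)·(3)·∫sin(3x)·cos(3x) dx = -18·(0) = 0.
  So ∫_0^π u² dx = 9*π/2 + 9*π/2 + 9*π/2 + 0 + 72/5 + 0 = 72/5 + 27*π/2.
  (u')² squared terms: (-9)²·∫cos(3x)² dx = 81·π/2 = 81*π/2;  (-9)²·∫sin(3x)² dx = 81·π/2 = 81*π/2;  (-6)²·∫cos(2x)² dx = 36·π/2 = 18*π.
  (u')² cross terms: 2·(-9)·(-9)·∫cos(3x)·sin(3x) dx = 162·(0) = 0;  2·(-9)·(-6)·∫cos(3x)·cos(2x) dx = 108·(0) = 0;  2·(-9)·(-6)·∫sin(3x)·cos(2x) dx = 108·(6/5) = 648/5.
  So ∫_0^π (u')² dx = 81*π/2 + 81*π/2 + 18*π + 0 + 0 + 648/5 = 648/5 + 99*π.
||u||_{H^1}^2 = (72/5 + 27*π/2) + (648/5 + 99*π) = 144 + 225*π/2.


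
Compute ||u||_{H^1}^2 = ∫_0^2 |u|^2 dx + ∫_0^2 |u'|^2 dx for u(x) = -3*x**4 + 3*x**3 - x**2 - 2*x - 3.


||u||_{H^1}^2 = 154682/105

The H^1 norm (squared) on an interval (0, L) is
  ||u||_{H^1}^2 = ∫_0^L u(x)^2 dx + ∫_0^L u'(x)^2 dx.
Compute u'(x) = -12*x**3 + 9*x**2 - 2*x - 2.
Then u(x)^2 = 9*x**8 - 18*x**7 + 15*x**6 + 6*x**5 + 7*x**4 - 14*x**3 + 10*x**2 + 12*x + 9 and u'(x)^2 = 144*x**6 - 216*x**5 + 129*x**4 + 12*x**3 - 32*x**2 + 8*x + 4.
Integrate each monomial from 0 to 2 using ∫_0^2 c·x^n dx = c·2^(n+1)/(n+1):
  ∫_0^2 u(x)^2 dx = ∫_0^2 (9*x^8 - 18*x^7 + 15*x^6 + 6*x^5 + 7*x^4 - 14*x^3 + 10*x^2 + 12*x + 9) dx. Term by term:
    ∫_0^2 9*x^8 dx = 512;  ∫_0^2 -18*x^7 dx = -576;  ∫_0^2 15*x^6 dx = 1920/7;
    ∫_0^2 6*x^5 dx = 64;  ∫_0^2 7*x^4 dx = 224/5;  ∫_0^2 -14*x^3 dx = -56;
    ∫_0^2 10*x^2 dx = 80/3;  ∫_0^2 12*x dx = 24;  ∫_0^2 9 dx = 18.
  Sum: 512 − 576 + 1920/7 + 64 + 224/5 − 56 + 80/3 + 24 + 18 = 34834/105.
  ∫_0^2 u'(x)^2 dx = ∫_0^2 (144*x^6 - 216*x^5 + 129*x^4 + 12*x^3 - 32*x^2 + 8*x + 4) dx. Term by term:
    ∫_0^2 144*x^6 dx = 18432/7;  ∫_0^2 -216*x^5 dx = -2304;  ∫_0^2 129*x^4 dx = 4128/5;
    ∫_0^2 12*x^3 dx = 48;  ∫_0^2 -32*x^2 dx = -256/3;  ∫_0^2 8*x dx = 16;
    ∫_0^2 4 dx = 8.
  Sum: 18432/7 − 2304 + 4128/5 + 48 − 256/3 + 16 + 8 = 119848/105.
Adding: ||u||_{H^1}^2 = 34834/105 + 119848/105 = 154682/105.


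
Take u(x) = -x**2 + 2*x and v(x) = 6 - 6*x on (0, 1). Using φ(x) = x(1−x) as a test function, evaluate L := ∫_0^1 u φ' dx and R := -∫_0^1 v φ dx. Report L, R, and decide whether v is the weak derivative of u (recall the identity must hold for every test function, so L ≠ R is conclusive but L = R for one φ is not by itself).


LHS = -1/6, RHS = -1/2. No, v is not the weak derivative of u.

u(x) = -x**2 + 2*x, classical derivative u'(x) = 2 - 2*x.
φ(x) = x(1−x), so φ'(x) = 1 - 2*x.
Note φ(0) = φ(1) = 0, so the boundary term u·φ vanishes.
LHS = ∫_0^1 u(x) φ'(x) dx = ∫_0^1 (2*x^3 - 5*x^2 + 2*x) dx. Term by term:
  ∫_0^1 2*x^3 dx = 1/2;  ∫_0^1 -5*x^2 dx = -5/3;  ∫_0^1 2*x dx = 1.
Sum: 1/2 − 5/3 + 1 = -1/6.
So LHS = -1/6.
∫_0^1 v(x) φ(x) dx = ∫_0^1 (6*x^3 - 12*x^2 + 6*x) dx. Term by term:
  ∫_0^1 6*x^3 dx = 3/2;  ∫_0^1 -12*x^2 dx = -4;  ∫_0^1 6*x dx = 3.
Sum: 3/2 − 4 + 3 = 1/2.
So RHS = -∫_0^1 v(x) φ(x) dx = -1/2.
LHS − RHS = 1/3 ≠ 0, so the identity fails.
(For a valid weak derivative the identity must hold for EVERY test function, in particular this one. The failure shows v is NOT the weak derivative of u.)
Correct weak derivative would be u'(x) = 2 - 2*x.


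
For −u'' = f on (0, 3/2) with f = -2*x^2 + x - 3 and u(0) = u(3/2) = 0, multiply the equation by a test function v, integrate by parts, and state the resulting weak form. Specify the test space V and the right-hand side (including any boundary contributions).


V = H^1_0(0, 3/2) (so v(0) = v(3/2) = 0); weak form: ∫_0^3/2 u'v' dx = ∫_0^3/2 (-2*x^2 + x - 3) v dx for all v ∈ V.

Multiply both sides by a test function v and integrate from 0 to 3/2:
  ∫_0^3/2 −u''(x) v(x) dx = ∫_0^3/2 f(x) v(x) dx.
Integrate the LHS by parts once:
  ∫_0^3/2 −u'' v dx = −[u'(x) v(x)]_0^3/2 + ∫_0^3/2 u'(x) v'(x) dx.
Thus ∫_0^3/2 u'(x) v'(x) dx = ∫_0^3/2 f(x) v(x) dx + [u'(x) v(x)]_0^3/2.
Choose V so that boundary terms are either known or forced to vanish.
u is Dirichlet: u(0) = u(3/2) = 0. Let V = H^1_0(0, 3/2); then v(0) = v(3/2) = 0, and [u' v]_0^3/2 = 0.
Weak formulation: find u (satisfying any essential BC) such that ∫_0^3/2 u'(x) v'(x) dx = ∫_0^3/2 f v dx for all v ∈ V.
Substituting f(x) = -2*x^2 + x - 3, the right-hand side is ∫_0^3/2 (-2*x^2 + x - 3) v dx.


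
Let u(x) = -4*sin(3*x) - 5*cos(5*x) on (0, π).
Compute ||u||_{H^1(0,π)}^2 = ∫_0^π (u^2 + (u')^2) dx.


||u||_{H^1(0,π)}^2 = 405*π

u'(x) = 25*sin(5*x) - 12*cos(3*x).
Expand u² and (u')² and integrate term by term on (0, π), using: for integers n ≥ 1, ∫_0^π sin²(nx) dx = ∫_0^π cos²(nx) dx = π/2; for n ≠ n', ∫_0^π sin(nx)sin(n'x) dx = ∫_0^π cos(nx)cos(n'x) dx = 0; and by product-to-sum, ∫_0^π sin(nx)cos(n'x) dx = ½∫_0^π [sin((n+n')x) + sin((n−n')x)] dx, which is 0 when n+n' is even and 2n/(n²−n'²) when n+n' is odd (it need not vanish on (0, π)).
  u² squared terms: (-5)²·∫cos(5x)² dx = 25·π/2 = 25*π/2;  (-4)²·∫sin(3x)² dx = 16·π/2 = 8*π.
  u² cross terms: 2·(-5)·(-4)·∫cos(5x)·sin(3x) dx = 40·(0) = 0.
  So ∫_0^π u² dx = 25*π/2 + 8*π + 0 = 41*π/2.
  (u')² squared terms: (-12)²·∫cos(3x)² dx = 144·π/2 = 72*π;  (25)²·∫sin(5x)² dx = 625·π/2 = 625*π/2.
  (u')² cross terms: 2·(-12)·(25)·∫cos(3x)·sin(5x) dx = -600·(0) = 0.
  So ∫_0^π (u')² dx = 72*π + 625*π/2 + 0 = 769*π/2.
||u||_{H^1}^2 = (41*π/2) + (769*π/2) = 405*π.


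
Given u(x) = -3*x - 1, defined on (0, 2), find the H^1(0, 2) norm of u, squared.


||u||_{H^1}^2 = 56

The H^1 norm (squared) on an interval (0, L) is
  ||u||_{H^1}^2 = ∫_0^L u(x)^2 dx + ∫_0^L u'(x)^2 dx.
Compute u'(x) = -3.
Then u(x)^2 = 9*x**2 + 6*x + 1 and u'(x)^2 = 9.
Integrate each monomial from 0 to 2 using ∫_0^2 c·x^n dx = c·2^(n+1)/(n+1):
  ∫_0^2 u(x)^2 dx = ∫_0^2 (9*x^2 + 6*x + 1) dx. Term by term:
    ∫_0^2 9*x^2 dx = 24;  ∫_0^2 6*x dx = 12;  ∫_0^2 1 dx = 2.
  Sum: 24 + 12 + 2 = 38.
  ∫_0^2 u'(x)^2 dx = ∫_0^2 (9) dx. Term by term:
    ∫_0^2 9 dx = 18.
Adding: ||u||_{H^1}^2 = 38 + 18 = 56.


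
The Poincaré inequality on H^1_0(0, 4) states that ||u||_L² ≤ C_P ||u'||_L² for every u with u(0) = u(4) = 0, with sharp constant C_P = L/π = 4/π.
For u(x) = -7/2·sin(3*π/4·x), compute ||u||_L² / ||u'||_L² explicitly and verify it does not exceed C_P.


||u||_L² / ||u'||_L² = 4/(3*π) < C_P = 4/π.

u(x) = -7/2·sin(3*π/4·x), so u'(x) = -21*π*cos(3*π*x/4)/8.
Writing u(x) = A·sin(kπx/L) with A = -7/2 and k = 3, use ∫_0^L sin²(kπx/L) dx = L/2 and ∫_0^L cos²(kπx/L) dx = L/2.
u² = 49/4·sin²(3*π/4·x) and (u')² = 441*π^2/64·cos²(3*π/4·x), and each of sin², cos² integrates to L/2 = 2 over (0, 4).
∫_0^4 u² dx = 49/2, so ||u||_L² = 7*sqrt(2)/2.
∫_0^4 (u')² dx = 441*π^2/32, so ||u'||_L² = 21*sqrt(2)*π/8.
Ratio ||u||_L² / ||u'||_L² = 4/(3*π).
Sharp Poincaré constant on H^1_0(0, 4) is C_P = L/π = 4/π, achieved by sin(π/4·x).
This is the k = 3 harmonic; the ratio L/(kπ) is strictly less than C_P = L/π, consistent with the sharp inequality ||u||_L² ≤ C_P ||u'||_L².


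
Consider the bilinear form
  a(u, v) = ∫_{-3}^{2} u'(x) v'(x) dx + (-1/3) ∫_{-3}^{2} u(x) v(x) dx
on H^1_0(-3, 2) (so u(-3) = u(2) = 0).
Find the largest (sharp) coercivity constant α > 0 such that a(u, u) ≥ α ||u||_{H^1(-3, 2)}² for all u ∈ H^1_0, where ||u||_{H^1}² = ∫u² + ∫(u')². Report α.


α = (-25/3 + π^2)/(π^2 + 25)

Coercivity of a(·,·) on H^1_0(-3, 2) means a(u, u) ≥ α ||u||_{H^1}² for every u ∈ H^1_0.
The interval has length L = 5, and Poincaré/coercivity depend only on L. Here a(u, u) = ∫(u')² + (-1/3)·∫u².
Here c = -1/3 < 0 with |c| < (π/L)² = π^2/25, so coercivity still holds. The condition a(u,u) ≥ α||u||_{H^1}² reads (1−α)∫(u')² ≥ (α−c)∫u². Any admissible α is ≤ 1 (rapidly oscillating u have ∫u²/∫(u')² → 0), and α = 1 would force 0 ≥ (1−c)∫u², impossible since c < 1; so 1−α > 0. By the sharp Poincaré inequality on H^1_0 of an interval of length L, ∫(u')² ≥ (π/L)²∫u² with equality for the first sine mode sin(π(x−x₀)/L) (x₀ the left endpoint), so the inequality holds for all u iff (1−α)(π/L)² ≥ α − c, i.e. α ≤ ((π/L)² + c)/((π/L)² + 1) = (1 + c(L/π)²)/(1 + (L/π)²). (Direct route, valid since c ≤ 0: Poincaré gives c∫u² ≥ c(L/π)²∫(u')², so a(u,u) ≥ (1 + c(L/π)²)∫(u')², while ||u||_{H^1}² ≤ (1 + (L/π)²)∫(u')²; dividing yields the same α.) With (π/L)² = π^2/25 and c = -1/3, the largest admissible constant is α = ((π/L)² + c)/((π/L)² + 1).
Simplifying, α = (-25/3 + π^2)/(π^2 + 25).


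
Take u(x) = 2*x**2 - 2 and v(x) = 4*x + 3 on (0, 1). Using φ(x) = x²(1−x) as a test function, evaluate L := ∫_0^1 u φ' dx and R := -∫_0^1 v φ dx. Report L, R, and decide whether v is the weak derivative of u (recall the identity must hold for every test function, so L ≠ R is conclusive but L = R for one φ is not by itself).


LHS = -1/5, RHS = -9/20. No, v is not the weak derivative of u.

u(x) = 2*x**2 - 2, classical derivative u'(x) = 4*x.
φ(x) = x²(1−x), so φ'(x) = x*(2 - 3*x).
Note φ(0) = φ(1) = 0, so the boundary term u·φ vanishes.
LHS = ∫_0^1 u(x) φ'(x) dx = ∫_0^1 (-6*x^4 + 4*x^3 + 6*x^2 - 4*x) dx. Term by term:
  ∫_0^1 -6*x^4 dx = -6/5;  ∫_0^1 4*x^3 dx = 1;  ∫_0^1 6*x^2 dx = 2;
  ∫_0^1 -4*x dx = -2.
Sum: -6/5 + 1 + 2 − 2 = -1/5.
So LHS = -1/5.
∫_0^1 v(x) φ(x) dx = ∫_0^1 (-4*x^4 + x^3 + 3*x^2) dx. Term by term:
  ∫_0^1 -4*x^4 dx = -4/5;  ∫_0^1 x^3 dx = 1/4;  ∫_0^1 3*x^2 dx = 1.
Sum: -4/5 + 1/4 + 1 = 9/20.
So RHS = -∫_0^1 v(x) φ(x) dx = -9/20.
LHS − RHS = 1/4 ≠ 0, so the identity fails.
(For a valid weak derivative the identity must hold for EVERY test function, in particular this one. The failure shows v is NOT the weak derivative of u.)
Correct weak derivative would be u'(x) = 4*x.


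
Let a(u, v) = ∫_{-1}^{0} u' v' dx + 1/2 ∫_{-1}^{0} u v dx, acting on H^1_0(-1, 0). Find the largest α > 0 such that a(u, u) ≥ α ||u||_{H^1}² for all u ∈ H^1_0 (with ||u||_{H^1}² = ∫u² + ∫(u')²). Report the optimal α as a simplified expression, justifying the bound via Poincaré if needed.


α = (1/2 + π^2)/(1 + π^2)

Coercivity of a(·,·) on H^1_0(-1, 0) means a(u, u) ≥ α ||u||_{H^1}² for every u ∈ H^1_0.
The interval has length L = 1, and Poincaré/coercivity depend only on L. Here a(u, u) = ∫(u')² + (1/2)·∫u².
Here 0 < c = 1/2 < 1. The condition a(u,u) ≥ α||u||_{H^1}² reads (1−α)∫(u')² ≥ (α−c)∫u². Any admissible α is ≤ 1 (rapidly oscillating u have ∫u²/∫(u')² → 0), and α = 1 would force 0 ≥ (1−c)∫u², impossible since c < 1; so 1−α > 0. By the sharp Poincaré inequality on H^1_0 of an interval of length L, ∫(u')² ≥ (π/L)²∫u² with equality for the first sine mode sin(π(x−x₀)/L) (x₀ the left endpoint), so the inequality holds for all u iff (1−α)(π/L)² ≥ α − c, i.e. α ≤ ((π/L)² + c)/((π/L)² + 1) = (1 + c(L/π)²)/(1 + (L/π)²). With (π/L)² = π^2 and c = 1/2, the largest admissible constant is α = ((π/L)² + c)/((π/L)² + 1).
Simplifying, α = (1/2 + π^2)/(1 + π^2).


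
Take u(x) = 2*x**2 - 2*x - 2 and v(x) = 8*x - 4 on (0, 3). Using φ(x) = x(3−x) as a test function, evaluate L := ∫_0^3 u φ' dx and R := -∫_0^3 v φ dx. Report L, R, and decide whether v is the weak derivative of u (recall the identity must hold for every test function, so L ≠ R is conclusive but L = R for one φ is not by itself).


LHS = -18, RHS = -36. No, v is not the weak derivative of u.

u(x) = 2*x**2 - 2*x - 2, classical derivative u'(x) = 4*x - 2.
φ(x) = x(3−x), so φ'(x) = 3 - 2*x.
Note φ(0) = φ(3) = 0, so the boundary term u·φ vanishes.
LHS = ∫_0^3 u(x) φ'(x) dx = ∫_0^3 (-4*x^3 + 10*x^2 - 2*x - 6) dx. Term by term:
  ∫_0^3 -4*x^3 dx = -81;  ∫_0^3 10*x^2 dx = 90;  ∫_0^3 -2*x dx = -9;
  ∫_0^3 -6 dx = -18.
Sum: -81 + 90 − 9 − 18 = -18.
So LHS = -18.
∫_0^3 v(x) φ(x) dx = ∫_0^3 (-8*x^3 + 28*x^2 - 12*x) dx. Term by term:
  ∫_0^3 -8*x^3 dx = -162;  ∫_0^3 28*x^2 dx = 252;  ∫_0^3 -12*x dx = -54.
Sum: -162 + 252 − 54 = 36.
So RHS = -∫_0^3 v(x) φ(x) dx = -36.
LHS − RHS = 18 ≠ 0, so the identity fails.
(For a valid weak derivative the identity must hold for EVERY test function, in particular this one. The failure shows v is NOT the weak derivative of u.)
Correct weak derivative would be u'(x) = 4*x - 2.


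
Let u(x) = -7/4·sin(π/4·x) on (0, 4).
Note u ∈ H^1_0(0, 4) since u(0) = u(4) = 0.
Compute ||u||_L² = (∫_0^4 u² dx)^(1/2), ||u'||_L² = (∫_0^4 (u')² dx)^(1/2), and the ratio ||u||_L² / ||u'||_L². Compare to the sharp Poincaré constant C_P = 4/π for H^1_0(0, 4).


||u||_L² / ||u'||_L² = 4/π = C_P.

u(x) = -7/4·sin(π/4·x), so u'(x) = -7*π*cos(π*x/4)/16.
Writing u(x) = A·sin(kπx/L) with A = -7/4 and k = 1, use ∫_0^L sin²(kπx/L) dx = L/2 and ∫_0^L cos²(kπx/L) dx = L/2.
u² = 49/16·sin²(π/4·x) and (u')² = 49*π^2/256·cos²(π/4·x), and each of sin², cos² integrates to L/2 = 2 over (0, 4).
∫_0^4 u² dx = 49/8, so ||u||_L² = 7*sqrt(2)/4.
∫_0^4 (u')² dx = 49*π^2/128, so ||u'||_L² = 7*sqrt(2)*π/16.
Ratio ||u||_L² / ||u'||_L² = 4/π.
Sharp Poincaré constant on H^1_0(0, 4) is C_P = L/π = 4/π, achieved by sin(π/4·x).
This is the k = 1 eigenfunction (up to amplitude), so the ratio equals the sharp Poincaré constant exactly.


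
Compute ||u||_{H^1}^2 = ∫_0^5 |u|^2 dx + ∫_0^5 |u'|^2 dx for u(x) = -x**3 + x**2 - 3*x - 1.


||u||_{H^1}^2 = 102450/7

The H^1 norm (squared) on an interval (0, L) is
  ||u||_{H^1}^2 = ∫_0^L u(x)^2 dx + ∫_0^L u'(x)^2 dx.
Compute u'(x) = -3*x**2 + 2*x - 3.
Then u(x)^2 = x**6 - 2*x**5 + 7*x**4 - 4*x**3 + 7*x**2 + 6*x + 1 and u'(x)^2 = 9*x**4 - 12*x**3 + 22*x**2 - 12*x + 9.
Integrate each monomial from 0 to 5 using ∫_0^5 c·x^n dx = c·5^(n+1)/(n+1):
  ∫_0^5 u(x)^2 dx = ∫_0^5 (x^6 - 2*x^5 + 7*x^4 - 4*x^3 + 7*x^2 + 6*x + 1) dx. Term by term:
    ∫_0^5 x^6 dx = 78125/7;  ∫_0^5 -2*x^5 dx = -15625/3;  ∫_0^5 7*x^4 dx = 4375;
    ∫_0^5 -4*x^3 dx = -625;  ∫_0^5 7*x^2 dx = 875/3;  ∫_0^5 6*x dx = 75;
    ∫_0^5 1 dx = 5.
  Sum: 78125/7 − 15625/3 + 4375 − 625 + 875/3 + 75 + 5 = 211555/21.
  ∫_0^5 u'(x)^2 dx = ∫_0^5 (9*x^4 - 12*x^3 + 22*x^2 - 12*x + 9) dx. Term by term:
    ∫_0^5 9*x^4 dx = 5625;  ∫_0^5 -12*x^3 dx = -1875;  ∫_0^5 22*x^2 dx = 2750/3;
    ∫_0^5 -12*x dx = -150;  ∫_0^5 9 dx = 45.
  Sum: 5625 − 1875 + 2750/3 − 150 + 45 = 13685/3.
Adding: ||u||_{H^1}^2 = 211555/21 + 13685/3 = 102450/7.
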